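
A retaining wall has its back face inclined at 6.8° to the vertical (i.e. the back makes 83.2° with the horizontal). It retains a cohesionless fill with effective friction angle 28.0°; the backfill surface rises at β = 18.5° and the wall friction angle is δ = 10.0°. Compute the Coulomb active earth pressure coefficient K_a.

K_a = sin²(α+φ) / [sin²α · sin(α−δ) · (1 + √{sin(φ+δ)sin(φ−β) / (sin(α−δ)sin(α+β))})²].
With α = 83.2°, φ = 28.0°, δ = 10.0°, β = 18.5°: K_a = 0.5212.

0.521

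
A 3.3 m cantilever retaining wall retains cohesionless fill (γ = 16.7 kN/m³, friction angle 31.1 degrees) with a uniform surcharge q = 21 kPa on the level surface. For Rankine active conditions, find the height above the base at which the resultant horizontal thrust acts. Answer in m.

K_a = 0.3188.
Triangular part P₁ = ½K_aγH² = 28.99 at H/3 = 1.100 m; rectangular part P₂ = K_a q H = 22.09 at H/2 = 1.650 m.
ȳ = (P₁·1.100 + P₂·1.650)/(P₁+P₂) = 1.338 m.

1.34 m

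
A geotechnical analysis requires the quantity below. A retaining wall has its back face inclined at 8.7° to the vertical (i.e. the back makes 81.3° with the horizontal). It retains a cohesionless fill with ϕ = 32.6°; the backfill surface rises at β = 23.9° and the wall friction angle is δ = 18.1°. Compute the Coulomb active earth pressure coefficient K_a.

K_a = sin²(α+φ) / [sin²α · sin(α−δ) · (1 + √{sin(φ+δ)sin(φ−β) / (sin(α−δ)sin(α+β))})²].
With α = 81.3°, φ = 32.6°, δ = 18.1°, β = 23.9°: K_a = 0.5116.

0.512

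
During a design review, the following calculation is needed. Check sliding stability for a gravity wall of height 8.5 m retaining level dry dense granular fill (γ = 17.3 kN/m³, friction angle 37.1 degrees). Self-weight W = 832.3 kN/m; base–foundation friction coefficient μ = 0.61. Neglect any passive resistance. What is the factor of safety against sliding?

K_a = tan²(45° − 37.1°/2) = 0.2475.
P_a = ½K_aγH² = 0.5×0.2475×17.3×8.5² = 154.7 kN/m, acting at H/3 = 2.833 m above the base.
FS_sliding = μW / P_a = 0.61×832.3 / 154.7 = 3.282.

3.28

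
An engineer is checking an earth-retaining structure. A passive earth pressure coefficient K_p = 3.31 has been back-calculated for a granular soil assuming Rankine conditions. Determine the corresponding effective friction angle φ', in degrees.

32.4°

K_p = (1+sin φ)/(1−sin φ) ⇒ sin φ = (K_p − 1)/(K_p + 1) = 0.5360.
φ = arcsin(0.5360) = 32.41°.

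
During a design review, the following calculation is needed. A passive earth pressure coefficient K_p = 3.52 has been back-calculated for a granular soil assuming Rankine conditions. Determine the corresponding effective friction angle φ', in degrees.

33.9°

K_p = (1+sin φ)/(1−sin φ) ⇒ sin φ = (K_p − 1)/(K_p + 1) = 0.5575.
φ = arcsin(0.5575) = 33.88°.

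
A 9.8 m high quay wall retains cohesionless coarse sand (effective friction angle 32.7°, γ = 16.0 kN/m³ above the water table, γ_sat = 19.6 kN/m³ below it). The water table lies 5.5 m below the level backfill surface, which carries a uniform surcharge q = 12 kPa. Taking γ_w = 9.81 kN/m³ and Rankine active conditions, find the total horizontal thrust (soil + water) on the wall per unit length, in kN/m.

338 kN/m

K_a = tan²(45° − φ/2) = 0.2985.
γ' = 19.6 − 9.81 = 9.790 kN/m³. h₂ = H − d_w = 4.3 m.
σ'_h: at surface K_a·q = 3.582; at WT K_a(q+γd_w) = 29.85; at base K_a(q+γd_w+γ'h₂) = 42.42 kPa.
P₁ = ½(3.582+29.85)×5.5 = 91.94; P₂ = ½(29.85+42.42)×4.3 = 155.4; P_w = ½γ_w h₂² = 90.69.
Total = 91.94+155.4+90.69 = 338.0 kN/m.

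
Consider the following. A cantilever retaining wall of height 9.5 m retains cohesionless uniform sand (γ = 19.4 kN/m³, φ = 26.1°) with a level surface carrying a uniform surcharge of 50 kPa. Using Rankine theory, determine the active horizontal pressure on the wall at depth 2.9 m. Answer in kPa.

K_a = (1 − sin φ)/(1 + sin φ) = 0.3889.
σ_v = γz + q = 19.4 × 2.9 + 50 = 106.3 kPa.
σ_h = K_a σ_v = 0.3889 × 106.3 = 41.33 kPa.

41.3 kPa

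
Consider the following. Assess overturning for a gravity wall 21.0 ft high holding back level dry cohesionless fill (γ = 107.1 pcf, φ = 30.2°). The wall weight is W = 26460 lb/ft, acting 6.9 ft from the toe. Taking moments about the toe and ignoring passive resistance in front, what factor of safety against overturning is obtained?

K_a = tan²(45° − 30.2°/2) = 0.3307.
P_a = ½K_aγH² = 0.5×0.3307×107.1×21.0² = 7809 lb/ft, acting at H/3 = 7.000 ft above the base.
Overturning moment M_o = P_a × H/3 = 7809 × 7.000 = 54660.
Resisting moment M_r = W × 6.9 = 26460 × 6.9 = 182600.
FS_overturning = M_r/M_o = 182600/54660 = 3.340.

3.34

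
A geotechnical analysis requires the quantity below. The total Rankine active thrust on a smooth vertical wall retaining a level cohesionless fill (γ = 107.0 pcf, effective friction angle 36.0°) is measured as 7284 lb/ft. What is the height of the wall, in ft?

K_a = 0.2596. P_a = ½ K_a γ H² ⇒ H = √(2P_a/(K_a γ)).
H = √(2×7284/(0.2596×107.0)) = 22.90 ft.

22.9 ft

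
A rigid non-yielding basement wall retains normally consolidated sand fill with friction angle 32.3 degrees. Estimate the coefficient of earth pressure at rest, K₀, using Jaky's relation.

K₀ = 1 − sin φ' = 1 − sin 32.3° = 0.4656.

0.466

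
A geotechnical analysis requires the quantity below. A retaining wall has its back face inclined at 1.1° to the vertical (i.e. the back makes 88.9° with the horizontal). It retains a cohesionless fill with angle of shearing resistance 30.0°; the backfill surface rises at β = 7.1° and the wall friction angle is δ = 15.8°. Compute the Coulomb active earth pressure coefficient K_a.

0.337

K_a = sin²(α+φ) / [sin²α · sin(α−δ) · (1 + √{sin(φ+δ)sin(φ−β) / (sin(α−δ)sin(α+β))})²].
With α = 88.9°, φ = 30.0°, δ = 15.8°, β = 7.1°: K_a = 0.3373.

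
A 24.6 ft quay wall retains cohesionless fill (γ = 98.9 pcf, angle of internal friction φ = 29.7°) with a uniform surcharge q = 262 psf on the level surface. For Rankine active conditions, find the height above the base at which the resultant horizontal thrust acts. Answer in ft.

8.93 ft

K_a = 0.3374.
Triangular part P₁ = ½K_aγH² = 10100 at H/3 = 8.200 ft; rectangular part P₂ = K_a q H = 2174 at H/2 = 12.30 ft.
ȳ = (P₁·8.200 + P₂·12.30)/(P₁+P₂) = 8.927 ft.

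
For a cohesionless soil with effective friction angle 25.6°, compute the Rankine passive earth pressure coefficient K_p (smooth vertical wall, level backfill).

K_p = (1 + sin φ)/(1 − sin φ) = tan²(45° + 25.6°/2) = 2.522.

2.52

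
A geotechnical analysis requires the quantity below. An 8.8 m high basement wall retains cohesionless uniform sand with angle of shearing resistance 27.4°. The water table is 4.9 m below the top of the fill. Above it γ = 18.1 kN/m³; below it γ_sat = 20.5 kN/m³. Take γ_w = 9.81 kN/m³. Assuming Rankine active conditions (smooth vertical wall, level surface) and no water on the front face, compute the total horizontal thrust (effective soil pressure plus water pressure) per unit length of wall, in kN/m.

K_a = tan²(45° − φ/2) = 0.3697.
γ' = 20.5 − 9.81 = 10.69 kN/m³. Depth below WT = 3.9 m.
σ'_h at WT = K_a γ d_w = 32.79 kPa; at base = 32.79 + K_a γ' × 3.9 = 48.20 kPa.
P₁ (0–4.9 m) = ½×32.79×4.9 = 80.33. P₂ (4.9–8.8 m) = ½(32.79+48.20)×3.9 = 157.9.
P_w = ½ γ_w h₂² = 0.5×9.81×3.9² = 74.61. Total = 80.33+157.9+74.61 = 312.9 kN/m.

313 kN/m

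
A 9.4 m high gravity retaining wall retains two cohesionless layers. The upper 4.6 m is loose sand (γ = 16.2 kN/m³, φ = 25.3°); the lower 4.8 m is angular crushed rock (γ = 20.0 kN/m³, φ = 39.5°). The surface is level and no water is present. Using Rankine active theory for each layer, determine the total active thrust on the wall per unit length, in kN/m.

200 kN/m

K_a1 = tan²(45°−25.3°/2) = 0.4012; K_a2 = tan²(45°−39.5°/2) = 0.2224.
Layer 1: σ at base = K_a1 γ₁ h₁ = 29.90 kPa; P₁ = ½×29.90×4.6 = 68.76.
Layer 2: σ_v at top = γ₁h₁ = 74.52; σ_h top = K_a2×74.52 = 16.58; σ_h base = K_a2×(74.52+20.0×4.8) = 37.93.
P₂ = ½(16.58+37.93)×4.8 = 130.8. Total P_a = 68.76+130.8 = 199.6 kN/m.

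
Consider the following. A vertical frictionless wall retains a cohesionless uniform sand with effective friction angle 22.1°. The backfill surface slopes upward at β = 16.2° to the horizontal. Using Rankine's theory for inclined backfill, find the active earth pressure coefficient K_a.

K_a = cos β · (cos β − √(cos²β − cos²φ)) / (cos β + √(cos²β − cos²φ)).
cos β = 0.9603, cos φ = 0.9265, √(cos²β − cos²φ) = 0.2524.
K_a = 0.9603 × (0.9603 − 0.2524)/(0.9603 + 0.2524) = 0.5606.

0.561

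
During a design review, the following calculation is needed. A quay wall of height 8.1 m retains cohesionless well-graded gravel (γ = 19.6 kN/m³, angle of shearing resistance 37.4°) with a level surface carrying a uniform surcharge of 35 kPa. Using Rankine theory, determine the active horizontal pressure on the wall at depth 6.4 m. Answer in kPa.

K_a = (1 − sin φ)/(1 + sin φ) = 0.2443.
σ_v = γz + q = 19.6 × 6.4 + 35 = 160.4 kPa.
σ_h = K_a σ_v = 0.2443 × 160.4 = 39.19 kPa.

39.2 kPa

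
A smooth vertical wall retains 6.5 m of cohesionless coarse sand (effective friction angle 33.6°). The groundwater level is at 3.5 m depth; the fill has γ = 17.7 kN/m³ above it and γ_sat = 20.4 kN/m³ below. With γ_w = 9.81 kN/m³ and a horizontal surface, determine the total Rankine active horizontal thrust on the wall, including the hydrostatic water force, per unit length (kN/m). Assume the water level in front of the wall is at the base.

K_a = tan²(45° − φ/2) = 0.2875.
γ' = 20.4 − 9.81 = 10.59 kN/m³. Depth below WT = 3.0 m.
σ'_h at WT = K_a γ d_w = 17.81 kPa; at base = 17.81 + K_a γ' × 3.0 = 26.95 kPa.
P₁ (0–3.5 m) = ½×17.81×3.5 = 31.17. P₂ (3.5–6.5 m) = ½(17.81+26.95)×3.0 = 67.13.
P_w = ½ γ_w h₂² = 0.5×9.81×3.0² = 44.14. Total = 31.17+67.13+44.14 = 142.4 kN/m.

142 kN/m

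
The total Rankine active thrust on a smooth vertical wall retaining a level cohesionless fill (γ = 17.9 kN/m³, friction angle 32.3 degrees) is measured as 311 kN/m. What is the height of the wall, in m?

K_a = 0.3035. P_a = ½ K_a γ H² ⇒ H = √(2P_a/(K_a γ)).
H = √(2×311/(0.3035×17.9)) = 10.70 m.

10.7 m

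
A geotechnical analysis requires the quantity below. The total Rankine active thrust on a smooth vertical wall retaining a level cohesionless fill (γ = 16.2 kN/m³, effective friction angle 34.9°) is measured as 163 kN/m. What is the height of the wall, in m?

8.60 m

K_a = 0.2721. P_a = ½ K_a γ H² ⇒ H = √(2P_a/(K_a γ)).
H = √(2×163/(0.2721×16.2)) = 8.599 m.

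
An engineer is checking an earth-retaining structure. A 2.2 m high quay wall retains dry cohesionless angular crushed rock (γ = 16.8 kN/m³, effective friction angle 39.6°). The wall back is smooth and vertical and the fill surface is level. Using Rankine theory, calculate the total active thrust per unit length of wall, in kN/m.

9.00 kN/m

K_a = tan²(45° − φ/2) = 0.2214.
P_a = ½ K_a γ H² = 0.5 × 0.2214 × 16.8 × 2.2² = 9.002 kN/m.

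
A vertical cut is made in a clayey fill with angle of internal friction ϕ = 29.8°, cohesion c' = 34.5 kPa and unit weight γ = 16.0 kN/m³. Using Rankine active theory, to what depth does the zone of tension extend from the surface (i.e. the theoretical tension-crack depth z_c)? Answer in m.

7.44 m

K_a = tan²(45° − 29.8°/2) = 0.3360; √K_a = 0.5797.
The active pressure is zero where K_a γ z = 2c√K_a, so z_c = 2c/(γ√K_a) = 2×34.5/(16.0×0.5797) = 7.439 m.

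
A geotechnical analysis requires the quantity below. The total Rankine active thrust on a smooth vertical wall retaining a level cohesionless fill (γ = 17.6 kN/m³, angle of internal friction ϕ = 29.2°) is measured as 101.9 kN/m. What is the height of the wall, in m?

K_a = 0.3442. P_a = ½ K_a γ H² ⇒ H = √(2P_a/(K_a γ)).
H = √(2×101.9/(0.3442×17.6)) = 5.800 m.

5.80 m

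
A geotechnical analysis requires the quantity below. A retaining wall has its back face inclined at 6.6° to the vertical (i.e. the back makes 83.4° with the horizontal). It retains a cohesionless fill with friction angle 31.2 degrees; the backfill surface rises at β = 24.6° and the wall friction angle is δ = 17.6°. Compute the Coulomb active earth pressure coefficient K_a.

0.531

K_a = sin²(α+φ) / [sin²α · sin(α−δ) · (1 + √{sin(φ+δ)sin(φ−β) / (sin(α−δ)sin(α+β))})²].
With α = 83.4°, φ = 31.2°, δ = 17.6°, β = 24.6°: K_a = 0.5306.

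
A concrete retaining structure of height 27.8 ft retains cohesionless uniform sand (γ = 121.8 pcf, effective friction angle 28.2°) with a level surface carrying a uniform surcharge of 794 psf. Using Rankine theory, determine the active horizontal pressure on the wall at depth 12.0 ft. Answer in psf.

K_a = (1 − sin φ)/(1 + sin φ) = 0.3582.
σ_v = γz + q = 121.8 × 12.0 + 794 = 2256 psf.
σ_h = K_a σ_v = 0.3582 × 2256 = 807.9 psf.

808 psf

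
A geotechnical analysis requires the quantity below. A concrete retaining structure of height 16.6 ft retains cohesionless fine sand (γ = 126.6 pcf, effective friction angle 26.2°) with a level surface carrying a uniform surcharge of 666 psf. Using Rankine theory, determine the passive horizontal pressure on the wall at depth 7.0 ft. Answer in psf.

K_p = (1 + sin φ)/(1 − sin φ) = 2.581.
σ_v = γz + q = 126.6 × 7.0 + 666 = 1552 psf.
σ_h = K_p σ_v = 2.581 × 1552 = 4006 psf.

4010 psf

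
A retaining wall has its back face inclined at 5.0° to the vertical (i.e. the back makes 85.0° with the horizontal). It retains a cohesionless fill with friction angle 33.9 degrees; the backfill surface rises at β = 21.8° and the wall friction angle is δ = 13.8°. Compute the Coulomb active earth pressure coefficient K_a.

0.408

K_a = sin²(α+φ) / [sin²α · sin(α−δ) · (1 + √{sin(φ+δ)sin(φ−β) / (sin(α−δ)sin(α+β))})²].
With α = 85.0°, φ = 33.9°, δ = 13.8°, β = 21.8°: K_a = 0.4083.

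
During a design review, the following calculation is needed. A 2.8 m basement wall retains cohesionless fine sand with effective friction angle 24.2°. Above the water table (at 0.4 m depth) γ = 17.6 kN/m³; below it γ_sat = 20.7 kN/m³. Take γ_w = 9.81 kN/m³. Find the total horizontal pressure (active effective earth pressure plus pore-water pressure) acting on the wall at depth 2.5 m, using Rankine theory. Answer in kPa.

K_a = (1 − sin φ)/(1 + sin φ) = 0.4185.
γ' = 20.7 − 9.81 = 10.89 kN/m³.
Effective vertical stress at 2.5 m: σ'_v = 17.6×0.4 + 10.89×2.10 = 29.91 kPa.
σ'_h = K_a σ'_v = 0.4185 × 29.91 = 12.52 kPa; u = γ_w × 2.10 = 20.60 kPa.
Total σ_h = 12.52 + 20.60 = 33.12 kPa.

33.1 kPa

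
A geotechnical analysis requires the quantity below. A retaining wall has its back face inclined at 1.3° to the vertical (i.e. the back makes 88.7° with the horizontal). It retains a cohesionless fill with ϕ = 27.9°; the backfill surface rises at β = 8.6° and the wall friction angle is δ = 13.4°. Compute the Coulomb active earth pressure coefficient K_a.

0.379

K_a = sin²(α+φ) / [sin²α · sin(α−δ) · (1 + √{sin(φ+δ)sin(φ−β) / (sin(α−δ)sin(α+β))})²].
With α = 88.7°, φ = 27.9°, δ = 13.4°, β = 8.6°: K_a = 0.3792.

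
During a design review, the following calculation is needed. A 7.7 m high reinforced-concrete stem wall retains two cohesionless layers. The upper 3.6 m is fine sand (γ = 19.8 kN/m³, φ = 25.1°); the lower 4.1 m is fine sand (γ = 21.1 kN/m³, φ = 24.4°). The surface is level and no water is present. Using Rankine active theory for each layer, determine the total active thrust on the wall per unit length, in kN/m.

247 kN/m

K_a1 = tan²(45°−25.1°/2) = 0.4043; K_a2 = tan²(45°−24.4°/2) = 0.4153.
Layer 1: σ at base = K_a1 γ₁ h₁ = 28.82 kPa; P₁ = ½×28.82×3.6 = 51.87.
Layer 2: σ_v at top = γ₁h₁ = 71.28; σ_h top = K_a2×71.28 = 29.60; σ_h base = K_a2×(71.28+21.1×4.1) = 65.53.
P₂ = ½(29.60+65.53)×4.1 = 195.0. Total P_a = 51.87+195.0 = 246.9 kN/m.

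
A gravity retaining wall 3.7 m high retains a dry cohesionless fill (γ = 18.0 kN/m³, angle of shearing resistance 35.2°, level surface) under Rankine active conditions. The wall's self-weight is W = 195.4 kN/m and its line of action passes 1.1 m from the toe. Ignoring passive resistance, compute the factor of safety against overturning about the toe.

K_a = tan²(45° − 35.2°/2) = 0.2687.
P_a = ½K_aγH² = 0.5×0.2687×18.0×3.7² = 33.10 kN/m, acting at H/3 = 1.233 m above the base.
Overturning moment M_o = P_a × H/3 = 33.10 × 1.233 = 40.83.
Resisting moment M_r = W × 1.1 = 195.4 × 1.1 = 214.9.
FS_overturning = M_r/M_o = 214.9/40.83 = 5.264.

5.26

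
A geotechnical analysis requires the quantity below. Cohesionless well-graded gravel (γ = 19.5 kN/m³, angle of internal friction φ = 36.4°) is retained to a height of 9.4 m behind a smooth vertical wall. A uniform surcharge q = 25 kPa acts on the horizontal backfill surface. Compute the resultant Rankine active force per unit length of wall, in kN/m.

280 kN/m

K_a = tan²(45° − φ/2) = 0.2552.
Soil triangle: ½ K_a γ H² = 0.5×0.2552×19.5×9.4² = 219.8 kN/m.
Surcharge rectangle: K_a q H = 0.2552×25×9.4 = 59.96 kN/m.
Total = 219.8 + 59.96 = 279.8 kN/m.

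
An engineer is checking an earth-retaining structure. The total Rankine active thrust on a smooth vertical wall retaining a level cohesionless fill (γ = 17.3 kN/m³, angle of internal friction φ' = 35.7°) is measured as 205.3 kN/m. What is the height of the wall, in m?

9.50 m

K_a = 0.2630. P_a = ½ K_a γ H² ⇒ H = √(2P_a/(K_a γ)).
H = √(2×205.3/(0.2630×17.3)) = 9.500 m.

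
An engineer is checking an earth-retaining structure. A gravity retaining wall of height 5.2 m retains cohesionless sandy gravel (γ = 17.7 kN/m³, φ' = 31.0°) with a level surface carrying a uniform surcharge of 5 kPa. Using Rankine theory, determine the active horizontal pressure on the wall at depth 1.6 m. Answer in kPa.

K_a = (1 − sin φ)/(1 + sin φ) = 0.3201.
σ_v = γz + q = 17.7 × 1.6 + 5 = 33.32 kPa.
σ_h = K_a σ_v = 0.3201 × 33.32 = 10.67 kPa.

10.7 kPa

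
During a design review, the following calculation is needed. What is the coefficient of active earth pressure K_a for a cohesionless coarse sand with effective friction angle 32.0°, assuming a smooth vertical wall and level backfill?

K_a = tan²(45° − φ/2) = tan²(29.00°) = 0.3073.

0.307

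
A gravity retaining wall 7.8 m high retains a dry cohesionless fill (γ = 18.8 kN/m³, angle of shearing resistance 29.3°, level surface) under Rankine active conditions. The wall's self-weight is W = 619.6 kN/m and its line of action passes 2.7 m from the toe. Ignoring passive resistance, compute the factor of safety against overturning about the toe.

K_a = tan²(45° − 29.3°/2) = 0.3428.
P_a = ½K_aγH² = 0.5×0.3428×18.8×7.8² = 196.1 kN/m, acting at H/3 = 2.600 m above the base.
Overturning moment M_o = P_a × H/3 = 196.1 × 2.600 = 509.8.
Resisting moment M_r = W × 2.7 = 619.6 × 2.7 = 1673.
FS_overturning = M_r/M_o = 1673/509.8 = 3.282.

3.28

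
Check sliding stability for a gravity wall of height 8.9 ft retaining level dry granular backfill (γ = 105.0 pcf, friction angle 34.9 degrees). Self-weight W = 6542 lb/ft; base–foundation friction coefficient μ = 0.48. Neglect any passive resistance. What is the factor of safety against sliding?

2.77

K_a = tan²(45° − 34.9°/2) = 0.2721.
P_a = ½K_aγH² = 0.5×0.2721×105.0×8.9² = 1132 lb/ft, acting at H/3 = 2.967 ft above the base.
FS_sliding = μW / P_a = 0.48×6542 / 1132 = 2.775.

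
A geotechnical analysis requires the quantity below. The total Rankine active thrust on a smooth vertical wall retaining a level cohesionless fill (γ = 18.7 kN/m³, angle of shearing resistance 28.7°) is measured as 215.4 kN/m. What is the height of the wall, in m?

8.10 m

K_a = 0.3511. P_a = ½ K_a γ H² ⇒ H = √(2P_a/(K_a γ)).
H = √(2×215.4/(0.3511×18.7)) = 8.100 m.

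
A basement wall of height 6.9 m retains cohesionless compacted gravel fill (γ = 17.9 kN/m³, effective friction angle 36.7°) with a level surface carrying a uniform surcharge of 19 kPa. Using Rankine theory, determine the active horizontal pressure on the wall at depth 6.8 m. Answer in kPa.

K_a = (1 − sin φ)/(1 + sin φ) = 0.2519.
σ_v = γz + q = 17.9 × 6.8 + 19 = 140.7 kPa.
σ_h = K_a σ_v = 0.2519 × 140.7 = 35.44 kPa.

35.4 kPa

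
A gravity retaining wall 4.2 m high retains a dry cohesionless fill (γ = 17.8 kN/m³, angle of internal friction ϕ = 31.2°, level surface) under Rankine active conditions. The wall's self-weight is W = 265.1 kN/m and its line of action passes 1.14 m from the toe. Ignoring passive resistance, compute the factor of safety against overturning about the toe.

4.33

K_a = tan²(45° − 31.2°/2) = 0.3175.
P_a = ½K_aγH² = 0.5×0.3175×17.8×4.2² = 49.85 kN/m, acting at H/3 = 1.400 m above the base.
Overturning moment M_o = P_a × H/3 = 49.85 × 1.400 = 69.78.
Resisting moment M_r = W × 1.14 = 265.1 × 1.14 = 302.2.
FS_overturning = M_r/M_o = 302.2/69.78 = 4.331.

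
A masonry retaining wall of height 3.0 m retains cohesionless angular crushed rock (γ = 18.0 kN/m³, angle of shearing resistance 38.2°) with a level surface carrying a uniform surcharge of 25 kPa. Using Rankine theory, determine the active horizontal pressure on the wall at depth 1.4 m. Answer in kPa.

K_a = (1 − sin φ)/(1 + sin φ) = 0.2358.
σ_v = γz + q = 18.0 × 1.4 + 25 = 50.20 kPa.
σ_h = K_a σ_v = 0.2358 × 50.20 = 11.84 kPa.

11.8 kPa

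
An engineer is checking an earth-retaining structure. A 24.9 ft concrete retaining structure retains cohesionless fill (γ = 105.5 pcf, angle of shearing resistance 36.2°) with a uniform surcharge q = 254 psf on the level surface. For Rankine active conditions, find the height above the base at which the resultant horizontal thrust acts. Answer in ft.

K_a = 0.2574.
Triangular part P₁ = ½K_aγH² = 8418 at H/3 = 8.300 ft; rectangular part P₂ = K_a q H = 1628 at H/2 = 12.45 ft.
ȳ = (P₁·8.300 + P₂·12.45)/(P₁+P₂) = 8.972 ft.

8.97 ft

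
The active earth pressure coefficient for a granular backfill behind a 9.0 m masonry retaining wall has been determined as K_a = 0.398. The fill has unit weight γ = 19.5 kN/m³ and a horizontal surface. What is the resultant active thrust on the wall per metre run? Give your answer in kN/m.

P = ½ K_a γ H² = 0.5 × 0.398 × 19.5 × 9.0² = 314.3 kN/m.

314 kN/m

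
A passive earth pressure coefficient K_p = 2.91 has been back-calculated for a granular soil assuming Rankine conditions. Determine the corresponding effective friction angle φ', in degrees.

K_p = (1+sin φ)/(1−sin φ) ⇒ sin φ = (K_p − 1)/(K_p + 1) = 0.4885.
φ = arcsin(0.4885) = 29.24°.

29.2°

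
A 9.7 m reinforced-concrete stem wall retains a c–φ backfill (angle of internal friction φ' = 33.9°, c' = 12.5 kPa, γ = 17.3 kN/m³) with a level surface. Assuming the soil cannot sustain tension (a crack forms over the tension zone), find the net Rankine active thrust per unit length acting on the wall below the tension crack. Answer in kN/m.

120 kN/m

K_a = 0.2839; √K_a = 0.5328.
Tension-crack depth z_c = 2c/(γ√K_a) = 2×12.5/(17.3×0.5328) = 2.712 m.
σ_a at base = K_a γ H − 2c√K_a = 0.2839×17.3×9.7 − 2×12.5×0.5328 = 34.32 kPa.
P_a = ½ × 34.32 × (H − z_c) = 0.5×34.32×6.988 = 119.9 kN/m.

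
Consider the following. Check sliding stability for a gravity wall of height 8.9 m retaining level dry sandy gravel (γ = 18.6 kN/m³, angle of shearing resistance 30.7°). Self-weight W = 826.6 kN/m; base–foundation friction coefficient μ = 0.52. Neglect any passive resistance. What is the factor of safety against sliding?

K_a = tan²(45° − 30.7°/2) = 0.3240.
P_a = ½K_aγH² = 0.5×0.3240×18.6×8.9² = 238.7 kN/m, acting at H/3 = 2.967 m above the base.
FS_sliding = μW / P_a = 0.52×826.6 / 238.7 = 1.801.

1.80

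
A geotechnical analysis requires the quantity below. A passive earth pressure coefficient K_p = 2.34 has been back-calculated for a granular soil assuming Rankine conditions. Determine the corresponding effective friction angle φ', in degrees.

23.7°

K_p = (1+sin φ)/(1−sin φ) ⇒ sin φ = (K_p − 1)/(K_p + 1) = 0.4012.
φ = arcsin(0.4012) = 23.65°.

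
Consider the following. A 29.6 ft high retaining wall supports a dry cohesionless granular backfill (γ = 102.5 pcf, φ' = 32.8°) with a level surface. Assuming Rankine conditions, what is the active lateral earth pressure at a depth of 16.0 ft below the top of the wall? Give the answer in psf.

K_a = (1 − sin φ)/(1 + sin φ) = 0.2973.
σ_h = K_a γ z = 0.2973 × 102.5 × 16.0 = 487.5 psf.

488 psf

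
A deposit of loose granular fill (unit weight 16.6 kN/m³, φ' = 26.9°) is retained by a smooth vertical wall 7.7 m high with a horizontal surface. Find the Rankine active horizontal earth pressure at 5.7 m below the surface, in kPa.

35.7 kPa

K_a = (1 − sin φ)/(1 + sin φ) = 0.3770.
σ_h = K_a γ z = 0.3770 × 16.6 × 5.7 = 35.67 kPa.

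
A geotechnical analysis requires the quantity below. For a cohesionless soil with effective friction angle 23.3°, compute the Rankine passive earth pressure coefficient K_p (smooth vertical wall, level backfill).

2.31

K_p = (1 + sin φ)/(1 − sin φ) = tan²(45° + 23.3°/2) = 2.309.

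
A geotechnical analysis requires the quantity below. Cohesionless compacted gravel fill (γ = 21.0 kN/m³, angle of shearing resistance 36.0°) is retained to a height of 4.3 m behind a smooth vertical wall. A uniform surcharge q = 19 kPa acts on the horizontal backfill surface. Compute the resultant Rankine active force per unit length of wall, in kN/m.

K_a = tan²(45° − φ/2) = 0.2596.
Soil triangle: ½ K_a γ H² = 0.5×0.2596×21.0×4.3² = 50.40 kN/m.
Surcharge rectangle: K_a q H = 0.2596×19×4.3 = 21.21 kN/m.
Total = 50.40 + 21.21 = 71.61 kN/m.

71.6 kN/m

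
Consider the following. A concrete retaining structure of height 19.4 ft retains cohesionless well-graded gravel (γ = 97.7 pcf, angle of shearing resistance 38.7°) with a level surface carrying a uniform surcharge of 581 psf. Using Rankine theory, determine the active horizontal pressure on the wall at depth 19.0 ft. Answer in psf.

K_a = (1 − sin φ)/(1 + sin φ) = 0.2306.
σ_v = γz + q = 97.7 × 19.0 + 581 = 2437 psf.
σ_h = K_a σ_v = 0.2306 × 2437 = 562.0 psf.

562 psf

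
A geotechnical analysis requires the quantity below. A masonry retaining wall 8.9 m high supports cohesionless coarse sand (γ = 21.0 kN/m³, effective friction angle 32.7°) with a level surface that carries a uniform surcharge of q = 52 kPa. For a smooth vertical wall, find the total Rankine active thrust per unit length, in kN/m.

386 kN/m

K_a = tan²(45° − φ/2) = 0.2985.
Soil triangle: ½ K_a γ H² = 0.5×0.2985×21.0×8.9² = 248.3 kN/m.
Surcharge rectangle: K_a q H = 0.2985×52×8.9 = 138.1 kN/m.
Total = 248.3 + 138.1 = 386.4 kN/m.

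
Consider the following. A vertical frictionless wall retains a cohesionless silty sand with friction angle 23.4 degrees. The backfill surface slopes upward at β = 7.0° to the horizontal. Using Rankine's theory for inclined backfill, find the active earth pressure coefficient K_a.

0.445

K_a = cos β · (cos β − √(cos²β − cos²φ)) / (cos β + √(cos²β − cos²φ)).
cos β = 0.9925, cos φ = 0.9178, √(cos²β − cos²φ) = 0.3780.
K_a = 0.9925 × (0.9925 − 0.3780)/(0.9925 + 0.3780) = 0.4451.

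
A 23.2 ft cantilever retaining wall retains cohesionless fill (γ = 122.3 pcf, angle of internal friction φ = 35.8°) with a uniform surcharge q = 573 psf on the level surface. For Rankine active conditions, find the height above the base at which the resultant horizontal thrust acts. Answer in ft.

8.85 ft

K_a = 0.2619.
Triangular part P₁ = ½K_aγH² = 8619 at H/3 = 7.733 ft; rectangular part P₂ = K_a q H = 3481 at H/2 = 11.60 ft.
ȳ = (P₁·7.733 + P₂·11.60)/(P₁+P₂) = 8.846 ft.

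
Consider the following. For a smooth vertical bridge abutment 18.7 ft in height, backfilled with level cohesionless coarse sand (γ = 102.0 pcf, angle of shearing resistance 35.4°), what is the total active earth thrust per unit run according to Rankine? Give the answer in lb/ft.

K_a = tan²(45° − φ/2) = 0.2664.
P_a = ½ K_a γ H² = 0.5 × 0.2664 × 102.0 × 18.7² = 4751 lb/ft.

4750 lb/ft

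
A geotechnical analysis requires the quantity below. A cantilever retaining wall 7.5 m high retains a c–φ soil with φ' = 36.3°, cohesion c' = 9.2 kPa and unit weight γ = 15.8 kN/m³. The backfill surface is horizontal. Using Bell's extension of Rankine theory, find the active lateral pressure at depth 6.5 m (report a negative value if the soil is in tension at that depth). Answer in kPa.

17.0 kPa

K_a = (1 − sin φ)/(1 + sin φ) = 0.2563.
σ_a = K_a γ z − 2c√K_a = 0.2563×15.8×6.5 − 2×9.2×0.5062 = 17.00 kPa.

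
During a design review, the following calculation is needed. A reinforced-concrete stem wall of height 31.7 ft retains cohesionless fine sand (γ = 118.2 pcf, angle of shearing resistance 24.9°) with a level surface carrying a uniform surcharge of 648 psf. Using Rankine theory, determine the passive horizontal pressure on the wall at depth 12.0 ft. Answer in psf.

5070 psf

K_p = (1 + sin φ)/(1 − sin φ) = 2.454.
σ_v = γz + q = 118.2 × 12.0 + 648 = 2066 psf.
σ_h = K_p σ_v = 2.454 × 2066 = 5072 psf.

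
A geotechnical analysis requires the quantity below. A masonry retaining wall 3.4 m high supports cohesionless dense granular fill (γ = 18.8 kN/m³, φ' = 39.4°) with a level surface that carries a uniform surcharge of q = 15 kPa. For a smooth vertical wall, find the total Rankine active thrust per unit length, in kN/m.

K_a = tan²(45° − φ/2) = 0.2234.
Soil triangle: ½ K_a γ H² = 0.5×0.2234×18.8×3.4² = 24.28 kN/m.
Surcharge rectangle: K_a q H = 0.2234×15×3.4 = 11.40 kN/m.
Total = 24.28 + 11.40 = 35.68 kN/m.

35.7 kN/m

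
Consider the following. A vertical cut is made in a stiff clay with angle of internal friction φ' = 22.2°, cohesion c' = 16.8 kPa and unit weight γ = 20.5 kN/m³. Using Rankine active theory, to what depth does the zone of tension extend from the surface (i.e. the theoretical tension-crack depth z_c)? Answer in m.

2.44 m

K_a = tan²(45° − 22.2°/2) = 0.4515; √K_a = 0.6720.
The active pressure is zero where K_a γ z = 2c√K_a, so z_c = 2c/(γ√K_a) = 2×16.8/(20.5×0.6720) = 2.439 m.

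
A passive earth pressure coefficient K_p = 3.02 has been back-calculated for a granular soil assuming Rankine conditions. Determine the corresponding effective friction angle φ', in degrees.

30.2°

K_p = (1+sin φ)/(1−sin φ) ⇒ sin φ = (K_p − 1)/(K_p + 1) = 0.5025.
φ = arcsin(0.5025) = 30.16°.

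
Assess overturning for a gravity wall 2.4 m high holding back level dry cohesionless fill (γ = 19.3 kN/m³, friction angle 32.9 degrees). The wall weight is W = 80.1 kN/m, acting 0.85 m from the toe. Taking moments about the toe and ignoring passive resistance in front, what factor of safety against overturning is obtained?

5.17

K_a = tan²(45° − 32.9°/2) = 0.2960.
P_a = ½K_aγH² = 0.5×0.2960×19.3×2.4² = 16.45 kN/m, acting at H/3 = 0.8000 m above the base.
Overturning moment M_o = P_a × H/3 = 16.45 × 0.8000 = 13.16.
Resisting moment M_r = W × 0.85 = 80.1 × 0.85 = 68.08.
FS_overturning = M_r/M_o = 68.08/13.16 = 5.172.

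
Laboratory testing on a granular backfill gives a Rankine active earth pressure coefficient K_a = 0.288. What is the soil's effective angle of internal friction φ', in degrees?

33.6°

K_a = tan²(45° − φ/2) ⇒ 45° − φ/2 = arctan(√0.288) = 28.22°.
φ = 2(45° − 28.22°) = 33.56°.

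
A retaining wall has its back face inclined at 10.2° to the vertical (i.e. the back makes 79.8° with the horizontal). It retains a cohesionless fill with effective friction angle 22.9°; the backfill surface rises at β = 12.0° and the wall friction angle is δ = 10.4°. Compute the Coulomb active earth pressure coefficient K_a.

K_a = sin²(α+φ) / [sin²α · sin(α−δ) · (1 + √{sin(φ+δ)sin(φ−β) / (sin(α−δ)sin(α+β))})²].
With α = 79.8°, φ = 22.9°, δ = 10.4°, β = 12.0°: K_a = 0.5906.

0.591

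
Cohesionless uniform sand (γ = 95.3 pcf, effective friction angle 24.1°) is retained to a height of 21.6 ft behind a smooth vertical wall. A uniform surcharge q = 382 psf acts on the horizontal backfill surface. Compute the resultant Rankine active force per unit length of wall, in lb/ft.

12800 lb/ft

K_a = tan²(45° − φ/2) = 0.4201.
Soil triangle: ½ K_a γ H² = 0.5×0.4201×95.3×21.6² = 9340 lb/ft.
Surcharge rectangle: K_a q H = 0.4201×382×21.6 = 3467 lb/ft.
Total = 9340 + 3467 = 12810 lb/ft.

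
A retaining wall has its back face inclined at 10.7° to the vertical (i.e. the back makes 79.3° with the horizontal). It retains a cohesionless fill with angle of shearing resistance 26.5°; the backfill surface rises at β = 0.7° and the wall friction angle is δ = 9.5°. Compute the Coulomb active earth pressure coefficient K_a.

K_a = sin²(α+φ) / [sin²α · sin(α−δ) · (1 + √{sin(φ+δ)sin(φ−β) / (sin(α−δ)sin(α+β))})²].
With α = 79.3°, φ = 26.5°, δ = 9.5°, β = 0.7°: K_a = 0.4387.

0.439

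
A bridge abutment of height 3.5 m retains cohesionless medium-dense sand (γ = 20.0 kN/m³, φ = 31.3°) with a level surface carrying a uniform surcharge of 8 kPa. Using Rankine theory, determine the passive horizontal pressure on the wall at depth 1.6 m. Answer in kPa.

126 kPa

K_p = (1 + sin φ)/(1 − sin φ) = 3.162.
σ_v = γz + q = 20.0 × 1.6 + 8 = 40.00 kPa.
σ_h = K_p σ_v = 3.162 × 40.00 = 126.5 kPa.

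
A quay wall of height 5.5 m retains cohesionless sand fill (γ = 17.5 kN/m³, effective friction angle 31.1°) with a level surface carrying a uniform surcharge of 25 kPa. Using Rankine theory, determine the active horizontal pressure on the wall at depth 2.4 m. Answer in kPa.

21.4 kPa

K_a = (1 − sin φ)/(1 + sin φ) = 0.3188.
σ_v = γz + q = 17.5 × 2.4 + 25 = 67.00 kPa.
σ_h = K_a σ_v = 0.3188 × 67.00 = 21.36 kPa.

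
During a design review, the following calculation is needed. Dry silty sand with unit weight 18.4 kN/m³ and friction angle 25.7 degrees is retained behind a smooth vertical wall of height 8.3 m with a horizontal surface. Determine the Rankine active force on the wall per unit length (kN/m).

K_a = tan²(45° − φ/2) = 0.3950.
P_a = ½ K_a γ H² = 0.5 × 0.3950 × 18.4 × 8.3² = 250.4 kN/m.

250 kN/m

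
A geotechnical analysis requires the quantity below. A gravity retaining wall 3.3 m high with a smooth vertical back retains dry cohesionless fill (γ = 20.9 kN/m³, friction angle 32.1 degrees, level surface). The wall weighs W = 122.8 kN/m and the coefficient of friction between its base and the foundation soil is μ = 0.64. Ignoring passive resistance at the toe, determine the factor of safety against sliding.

2.26

K_a = tan²(45° − 32.1°/2) = 0.3060.
P_a = ½K_aγH² = 0.5×0.3060×20.9×3.3² = 34.82 kN/m, acting at H/3 = 1.100 m above the base.
FS_sliding = μW / P_a = 0.64×122.8 / 34.82 = 2.257.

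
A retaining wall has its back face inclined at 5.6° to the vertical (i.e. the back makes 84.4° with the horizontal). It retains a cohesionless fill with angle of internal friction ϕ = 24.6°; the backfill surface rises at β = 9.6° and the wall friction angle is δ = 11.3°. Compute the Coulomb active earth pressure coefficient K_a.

0.482

K_a = sin²(α+φ) / [sin²α · sin(α−δ) · (1 + √{sin(φ+δ)sin(φ−β) / (sin(α−δ)sin(α+β))})²].
With α = 84.4°, φ = 24.6°, δ = 11.3°, β = 9.6°: K_a = 0.4822.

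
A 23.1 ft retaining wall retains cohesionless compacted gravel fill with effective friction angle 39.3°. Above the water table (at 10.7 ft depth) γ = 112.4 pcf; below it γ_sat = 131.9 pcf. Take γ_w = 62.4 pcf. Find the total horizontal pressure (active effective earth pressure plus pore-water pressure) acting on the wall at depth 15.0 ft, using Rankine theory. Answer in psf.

K_a = (1 − sin φ)/(1 + sin φ) = 0.2245.
γ' = 131.9 − 62.4 = 69.50 pcf.
Effective vertical stress at 15.0 ft: σ'_v = 112.4×10.7 + 69.50×4.30 = 1502 psf.
σ'_h = K_a σ'_v = 0.2245 × 1502 = 337.0 psf; u = γ_w × 4.30 = 268.3 psf.
Total σ_h = 337.0 + 268.3 = 605.3 psf.

605 psf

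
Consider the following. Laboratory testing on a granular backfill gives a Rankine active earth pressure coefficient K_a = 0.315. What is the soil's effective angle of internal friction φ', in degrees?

31.4°

K_a = tan²(45° − φ/2) ⇒ 45° − φ/2 = arctan(√0.315) = 29.30°.
φ = 2(45° − 29.30°) = 31.39°.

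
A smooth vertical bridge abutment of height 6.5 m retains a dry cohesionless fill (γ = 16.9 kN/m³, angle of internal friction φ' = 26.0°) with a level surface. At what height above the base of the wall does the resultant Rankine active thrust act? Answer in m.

2.17 m

K_a = 0.3905.
The pressure distribution is triangular, so the resultant acts at H/3 above the base = 6.5/3 = 2.167 m.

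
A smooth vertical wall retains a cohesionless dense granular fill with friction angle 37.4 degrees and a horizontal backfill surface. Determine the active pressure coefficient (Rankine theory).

K_a = (1 − sin φ)/(1 + sin φ) = (1 − sin 37.4°)/(1 + sin 37.4°) = 0.2443.

0.244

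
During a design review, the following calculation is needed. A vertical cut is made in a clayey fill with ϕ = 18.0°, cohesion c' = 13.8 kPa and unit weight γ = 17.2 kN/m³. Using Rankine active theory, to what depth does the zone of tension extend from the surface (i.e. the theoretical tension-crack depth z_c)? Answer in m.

2.21 m

K_a = tan²(45° − 18.0°/2) = 0.5279; √K_a = 0.7265.
The active pressure is zero where K_a γ z = 2c√K_a, so z_c = 2c/(γ√K_a) = 2×13.8/(17.2×0.7265) = 2.209 m.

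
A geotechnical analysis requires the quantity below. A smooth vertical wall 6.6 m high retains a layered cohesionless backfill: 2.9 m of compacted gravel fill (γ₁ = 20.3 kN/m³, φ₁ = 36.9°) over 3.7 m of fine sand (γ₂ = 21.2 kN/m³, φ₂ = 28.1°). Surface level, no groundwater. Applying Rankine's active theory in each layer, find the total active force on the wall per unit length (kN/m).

K_a1 = tan²(45°−36.9°/2) = 0.2497; K_a2 = tan²(45°−28.1°/2) = 0.3596.
Layer 1: σ at base = K_a1 γ₁ h₁ = 14.70 kPa; P₁ = ½×14.70×2.9 = 21.31.
Layer 2: σ_v at top = γ₁h₁ = 58.87; σ_h top = K_a2×58.87 = 21.17; σ_h base = K_a2×(58.87+21.2×3.7) = 49.38.
P₂ = ½(21.17+49.38)×3.7 = 130.5. Total P_a = 21.31+130.5 = 151.8 kN/m.

152 kN/m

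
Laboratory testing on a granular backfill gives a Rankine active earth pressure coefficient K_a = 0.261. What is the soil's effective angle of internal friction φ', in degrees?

K_a = tan²(45° − φ/2) ⇒ 45° − φ/2 = arctan(√0.261) = 27.06°.
φ = 2(45° − 27.06°) = 35.88°.

35.9°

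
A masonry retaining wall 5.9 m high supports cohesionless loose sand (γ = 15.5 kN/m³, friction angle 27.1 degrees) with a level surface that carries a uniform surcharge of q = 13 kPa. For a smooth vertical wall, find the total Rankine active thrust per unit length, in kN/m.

130 kN/m

K_a = tan²(45° − φ/2) = 0.3741.
Soil triangle: ½ K_a γ H² = 0.5×0.3741×15.5×5.9² = 100.9 kN/m.
Surcharge rectangle: K_a q H = 0.3741×13×5.9 = 28.69 kN/m.
Total = 100.9 + 28.69 = 129.6 kN/m.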